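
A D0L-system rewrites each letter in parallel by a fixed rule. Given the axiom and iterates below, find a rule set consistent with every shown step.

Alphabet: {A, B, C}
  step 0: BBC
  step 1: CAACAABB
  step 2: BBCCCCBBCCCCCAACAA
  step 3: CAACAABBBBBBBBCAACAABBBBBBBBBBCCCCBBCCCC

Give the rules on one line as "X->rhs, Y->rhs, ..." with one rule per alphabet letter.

A->CC, B->CAA, C->BB

  step 2 ⇒ step 3: BBCCCCBBCCCCCAACAA ⇒ CAA·CAA·BB·BB·BB·BB·CAA·CAA·BB·BB·BB·BB·BB·CC·CC·BB·CC·CC
    A ↦ CC
    B ↦ CAA
    C ↦ BB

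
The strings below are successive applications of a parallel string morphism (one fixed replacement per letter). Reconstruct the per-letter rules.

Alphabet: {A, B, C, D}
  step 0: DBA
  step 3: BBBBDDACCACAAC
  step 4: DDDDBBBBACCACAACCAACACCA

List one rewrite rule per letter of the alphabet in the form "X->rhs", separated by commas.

A->AC, B->D, C->CA, D->BB

  step 3 ⇒ step 4: BBBBDDACCACAAC ⇒ D·D·D·D·BB·BB·AC·CA·CA·AC·CA·AC·AC·CA
    A ↦ AC
    B ↦ D
    C ↦ CA
    D ↦ BB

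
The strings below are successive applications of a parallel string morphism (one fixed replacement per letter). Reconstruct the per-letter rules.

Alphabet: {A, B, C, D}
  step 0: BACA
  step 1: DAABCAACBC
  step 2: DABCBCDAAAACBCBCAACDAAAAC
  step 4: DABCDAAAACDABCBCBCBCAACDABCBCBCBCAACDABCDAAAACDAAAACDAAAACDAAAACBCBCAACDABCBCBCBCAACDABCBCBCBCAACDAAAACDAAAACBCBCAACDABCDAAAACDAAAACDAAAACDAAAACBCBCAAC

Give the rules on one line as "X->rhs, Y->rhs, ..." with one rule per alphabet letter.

  step 1 ⇒ step 2: DAABCAACBC ⇒ DA·BC·BC·DAA·AAC·BC·BC·AAC·DAA·AAC
    A ↦ BC
    B ↦ DAA
    C ↦ AAC
    D ↦ DA

A->BC, B->DAA, C->AAC, D->DA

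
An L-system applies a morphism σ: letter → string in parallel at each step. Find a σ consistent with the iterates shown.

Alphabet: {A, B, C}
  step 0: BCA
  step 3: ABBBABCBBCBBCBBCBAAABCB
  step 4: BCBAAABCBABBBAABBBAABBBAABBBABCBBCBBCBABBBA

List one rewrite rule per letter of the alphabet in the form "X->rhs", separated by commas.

  step 3 ⇒ step 4: ABBBABCBBCBBCBBCBAAABCB ⇒ BCB·A·A·A·BCB·A·BBB·A·A·BBB·A·A·BBB·A·A·BBB·A·BCB·BCB·BCB·A·BBB·A
    A ↦ BCB
    B ↦ A
    C ↦ BBB

A->BCB, B->A, C->BBB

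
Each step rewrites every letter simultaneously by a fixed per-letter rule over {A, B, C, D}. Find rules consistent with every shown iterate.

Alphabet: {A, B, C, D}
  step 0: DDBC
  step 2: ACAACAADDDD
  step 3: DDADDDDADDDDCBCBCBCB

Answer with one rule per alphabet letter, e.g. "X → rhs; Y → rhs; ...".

  step 2 ⇒ step 3: ACAACAADDDD ⇒ DD·A·DD·DD·A·DD·DD·CB·CB·CB·CB
    A ↦ DD
    C ↦ A
    D ↦ CB
    B ↦ CA  (constrained at step 0)

A->DD, B->CA, C->A, D->CB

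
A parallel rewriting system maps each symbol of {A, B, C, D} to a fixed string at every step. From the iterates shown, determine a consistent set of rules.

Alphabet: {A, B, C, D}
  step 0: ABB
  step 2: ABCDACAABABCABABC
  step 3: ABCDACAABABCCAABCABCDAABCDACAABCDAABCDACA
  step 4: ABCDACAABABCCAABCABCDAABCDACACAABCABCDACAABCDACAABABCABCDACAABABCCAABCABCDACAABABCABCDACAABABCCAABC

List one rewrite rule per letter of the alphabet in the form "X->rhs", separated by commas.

  step 3 ⇒ step 4: ABCDACAABABCCAABCABCDAABCDACAABCDAABCDACA ⇒ ABC·DA·CA·AB·ABC·CA·ABC·ABC·DA·ABC·DA·CA·CA·ABC·ABC·DA·CA·ABC·DA·CA·AB·ABC·ABC·DA·CA·AB·ABC·CA·ABC·ABC·DA·CA·AB·ABC·ABC·DA·CA·AB·ABC·CA·ABC
    A ↦ ABC
    B ↦ DA
    C ↦ CA
    D ↦ AB

A->ABC, B->DA, C->CA, D->AB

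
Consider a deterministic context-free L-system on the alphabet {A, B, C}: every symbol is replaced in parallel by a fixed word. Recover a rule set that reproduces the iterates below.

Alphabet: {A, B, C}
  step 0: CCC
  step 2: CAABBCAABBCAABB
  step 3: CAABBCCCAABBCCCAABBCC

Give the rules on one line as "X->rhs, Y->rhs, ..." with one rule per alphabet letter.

  step 2 ⇒ step 3: CAABBCAABBCAABB ⇒ CAA·B·B·C·C·CAA·B·B·C·C·CAA·B·B·C·C
    A ↦ B
    B ↦ C
    C ↦ CAA

A->B, B->C, C->CAA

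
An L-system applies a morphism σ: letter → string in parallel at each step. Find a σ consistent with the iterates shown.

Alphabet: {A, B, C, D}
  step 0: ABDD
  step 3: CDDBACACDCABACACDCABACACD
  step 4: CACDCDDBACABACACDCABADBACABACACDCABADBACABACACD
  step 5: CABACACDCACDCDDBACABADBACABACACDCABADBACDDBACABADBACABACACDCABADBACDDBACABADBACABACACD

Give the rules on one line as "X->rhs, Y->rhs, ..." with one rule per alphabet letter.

A->BA, B->D, C->CA, D->CD

  step 4 ⇒ step 5: CACDCDDBACABACACDCABADBACABACACDCABADBACABACACD ⇒ CA·BA·CA·CD·CA·CD·CD·D·BA·CA·BA·D·BA·CA·BA·CA·CD·CA·BA·D·BA·CD·D·BA·CA·BA·D·BA·CA·BA·CA·CD·CA·BA·D·BA·CD·D·BA·CA·BA·D·BA·CA·BA·CA·CD
    A ↦ BA
    B ↦ D
    C ↦ CA
    D ↦ CD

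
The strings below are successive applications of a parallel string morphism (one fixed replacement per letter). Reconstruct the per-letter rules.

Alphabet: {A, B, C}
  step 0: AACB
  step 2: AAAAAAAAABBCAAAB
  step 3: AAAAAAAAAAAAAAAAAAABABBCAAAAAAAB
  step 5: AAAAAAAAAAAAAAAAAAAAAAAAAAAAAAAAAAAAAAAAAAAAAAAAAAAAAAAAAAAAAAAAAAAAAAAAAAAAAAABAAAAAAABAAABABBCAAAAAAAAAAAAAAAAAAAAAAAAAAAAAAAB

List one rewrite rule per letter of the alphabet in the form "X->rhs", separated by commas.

  step 2 ⇒ step 3: AAAAAAAAABBCAAAB ⇒ AA·AA·AA·AA·AA·AA·AA·AA·AA·AB·AB·BC·AA·AA·AA·AB
    A ↦ AA
    B ↦ AB
    C ↦ BC

A->AA, B->AB, C->BC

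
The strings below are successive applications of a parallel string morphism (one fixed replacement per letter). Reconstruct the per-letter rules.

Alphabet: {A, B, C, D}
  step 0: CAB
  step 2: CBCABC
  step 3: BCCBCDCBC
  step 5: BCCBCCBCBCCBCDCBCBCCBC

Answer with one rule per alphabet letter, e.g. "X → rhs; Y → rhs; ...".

A->D, B->C, C->BC, D->A

  step 2 ⇒ step 3: CBCABC ⇒ BC·C·BC·D·C·BC
    A ↦ D
    B ↦ C
    C ↦ BC
    D ↦ A  (constrained at step 3)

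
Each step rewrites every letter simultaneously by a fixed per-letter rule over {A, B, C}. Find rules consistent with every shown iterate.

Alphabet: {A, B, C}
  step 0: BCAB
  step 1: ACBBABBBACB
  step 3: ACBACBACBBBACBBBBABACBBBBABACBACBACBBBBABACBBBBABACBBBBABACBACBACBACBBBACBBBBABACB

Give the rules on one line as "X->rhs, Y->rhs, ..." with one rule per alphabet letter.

  step 0 ⇒ step 1: BCAB ⇒ ACB·BAB·BB·ACB
    A ↦ BB
    B ↦ ACB
    C ↦ BAB

A->BB, B->ACB, C->BAB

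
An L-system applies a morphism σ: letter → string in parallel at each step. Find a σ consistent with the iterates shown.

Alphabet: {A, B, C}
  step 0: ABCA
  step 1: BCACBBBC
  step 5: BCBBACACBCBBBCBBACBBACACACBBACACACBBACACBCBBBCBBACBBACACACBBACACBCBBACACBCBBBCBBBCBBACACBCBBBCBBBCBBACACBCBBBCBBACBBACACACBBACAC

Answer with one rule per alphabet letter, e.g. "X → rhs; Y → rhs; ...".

  step 0 ⇒ step 1: ABCA ⇒ BC·AC·BB·BC
    A ↦ BC
    B ↦ AC
    C ↦ BB

A->BC, B->AC, C->BB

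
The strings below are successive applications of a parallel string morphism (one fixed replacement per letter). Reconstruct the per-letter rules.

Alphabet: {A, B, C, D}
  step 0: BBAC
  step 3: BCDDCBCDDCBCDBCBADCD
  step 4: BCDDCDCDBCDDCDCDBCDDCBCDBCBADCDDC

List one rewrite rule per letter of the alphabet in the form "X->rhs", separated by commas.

A->BA, B->BC, C->D, D->DC

  step 3 ⇒ step 4: BCDDCBCDDCBCDBCBADCD ⇒ BC·D·DC·DC·D·BC·D·DC·DC·D·BC·D·DC·BC·D·BC·BA·DC·D·DC
    A ↦ BA
    B ↦ BC
    C ↦ D
    D ↦ DC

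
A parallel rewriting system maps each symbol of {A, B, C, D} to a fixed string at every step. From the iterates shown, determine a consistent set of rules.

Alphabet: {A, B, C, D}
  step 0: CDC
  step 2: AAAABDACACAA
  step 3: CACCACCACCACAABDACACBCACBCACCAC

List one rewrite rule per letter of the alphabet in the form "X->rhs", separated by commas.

  step 2 ⇒ step 3: AAAABDACACAA ⇒ CAC·CAC·CAC·CAC·AA·BDA·CAC·B·CAC·B·CAC·CAC
    A ↦ CAC
    B ↦ AA
    C ↦ B
    D ↦ BDA

A->CAC, B->AA, C->B, D->BDA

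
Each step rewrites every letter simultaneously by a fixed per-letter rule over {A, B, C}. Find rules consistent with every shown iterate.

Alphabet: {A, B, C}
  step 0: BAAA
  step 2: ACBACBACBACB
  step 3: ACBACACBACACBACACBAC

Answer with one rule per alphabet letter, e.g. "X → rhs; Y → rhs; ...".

A->AC, B->AC, C->B

  step 2 ⇒ step 3: ACBACBACBACB ⇒ AC·B·AC·AC·B·AC·AC·B·AC·AC·B·AC
    A ↦ AC
    B ↦ AC
    C ↦ B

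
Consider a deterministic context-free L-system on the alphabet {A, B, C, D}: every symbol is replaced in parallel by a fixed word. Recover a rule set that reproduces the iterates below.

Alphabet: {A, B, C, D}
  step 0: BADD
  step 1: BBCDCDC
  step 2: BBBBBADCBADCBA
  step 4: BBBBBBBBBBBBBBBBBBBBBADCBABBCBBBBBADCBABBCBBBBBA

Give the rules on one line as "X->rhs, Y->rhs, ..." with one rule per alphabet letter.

  step 1 ⇒ step 2: BBCDCDC ⇒ BB·BB·BA·DC·BA·DC·BA
    B ↦ BB
    C ↦ BA
    D ↦ DC
  step 0 ⇒ step 1: BADD ⇒ BB·C·DC·DC
    A ↦ C

A->C, B->BB, C->BA, D->DC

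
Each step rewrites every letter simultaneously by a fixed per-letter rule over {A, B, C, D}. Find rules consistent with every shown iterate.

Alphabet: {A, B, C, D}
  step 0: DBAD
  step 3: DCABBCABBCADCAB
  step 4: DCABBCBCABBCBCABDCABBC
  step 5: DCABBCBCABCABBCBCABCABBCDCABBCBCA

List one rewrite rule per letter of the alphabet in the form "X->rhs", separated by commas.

A->B, B->BC, C->A, D->DC

  step 4 ⇒ step 5: DCABBCBCABBCBCABDCABBC ⇒ DC·A·B·BC·BC·A·BC·A·B·BC·BC·A·BC·A·B·BC·DC·A·B·BC·BC·A
    A ↦ B
    B ↦ BC
    C ↦ A
    D ↦ DC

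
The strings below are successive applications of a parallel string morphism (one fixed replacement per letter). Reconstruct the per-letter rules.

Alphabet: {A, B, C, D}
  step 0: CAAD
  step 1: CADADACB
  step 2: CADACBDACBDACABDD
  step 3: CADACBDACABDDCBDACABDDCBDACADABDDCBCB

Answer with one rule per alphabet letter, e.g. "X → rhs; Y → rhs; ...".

A->DA, B->BDD, C->CA, D->CB

  step 2 ⇒ step 3: CADACBDACBDACABDD ⇒ CA·DA·CB·DA·CA·BDD·CB·DA·CA·BDD·CB·DA·CA·DA·BDD·CB·CB
    A ↦ DA
    B ↦ BDD
    C ↦ CA
    D ↦ CB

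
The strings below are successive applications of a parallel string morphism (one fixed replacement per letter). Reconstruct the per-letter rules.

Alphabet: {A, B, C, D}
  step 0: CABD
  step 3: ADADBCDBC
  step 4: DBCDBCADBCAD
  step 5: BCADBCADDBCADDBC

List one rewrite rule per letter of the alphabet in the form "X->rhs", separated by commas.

A->D, B->A, C->D, D->BC

  step 4 ⇒ step 5: DBCDBCADBCAD ⇒ BC·A·D·BC·A·D·D·BC·A·D·D·BC
    A ↦ D
    B ↦ A
    C ↦ D
    D ↦ BC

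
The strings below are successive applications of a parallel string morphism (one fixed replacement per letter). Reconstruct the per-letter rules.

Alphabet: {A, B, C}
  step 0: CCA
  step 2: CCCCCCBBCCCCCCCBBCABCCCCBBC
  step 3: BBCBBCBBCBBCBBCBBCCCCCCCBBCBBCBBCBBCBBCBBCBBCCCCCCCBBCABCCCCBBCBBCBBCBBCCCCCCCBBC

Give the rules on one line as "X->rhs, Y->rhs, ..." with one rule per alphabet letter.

  step 2 ⇒ step 3: CCCCCCBBCCCCCCCBBCABCCCCBBC ⇒ BBC·BBC·BBC·BBC·BBC·BBC·CCC·CCC·BBC·BBC·BBC·BBC·BBC·BBC·BBC·CCC·CCC·BBC·ABC·CCC·BBC·BBC·BBC·BBC·CCC·CCC·BBC
    A ↦ ABC
    B ↦ CCC
    C ↦ BBC

A->ABC, B->CCC, C->BBC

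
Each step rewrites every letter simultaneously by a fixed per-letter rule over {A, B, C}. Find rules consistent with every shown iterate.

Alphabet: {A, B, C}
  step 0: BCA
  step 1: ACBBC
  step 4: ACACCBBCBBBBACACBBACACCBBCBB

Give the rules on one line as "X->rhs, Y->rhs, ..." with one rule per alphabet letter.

  step 0 ⇒ step 1: BCA ⇒ AC·BB·C
    A ↦ C
    B ↦ AC
    C ↦ BB

A->C, B->AC, C->BB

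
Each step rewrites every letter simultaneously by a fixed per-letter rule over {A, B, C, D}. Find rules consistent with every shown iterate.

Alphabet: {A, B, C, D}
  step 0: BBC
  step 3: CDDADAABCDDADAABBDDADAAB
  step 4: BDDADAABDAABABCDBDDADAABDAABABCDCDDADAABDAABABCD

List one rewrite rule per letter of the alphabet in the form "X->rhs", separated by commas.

  step 3 ⇒ step 4: CDDADAABCDDADAABBDDADAAB ⇒ BD·DA·DA·AB·DA·AB·AB·CD·BD·DA·DA·AB·DA·AB·AB·CD·CD·DA·DA·AB·DA·AB·AB·CD
    A ↦ AB
    B ↦ CD
    C ↦ BD
    D ↦ DA

A->AB, B->CD, C->BD, D->DA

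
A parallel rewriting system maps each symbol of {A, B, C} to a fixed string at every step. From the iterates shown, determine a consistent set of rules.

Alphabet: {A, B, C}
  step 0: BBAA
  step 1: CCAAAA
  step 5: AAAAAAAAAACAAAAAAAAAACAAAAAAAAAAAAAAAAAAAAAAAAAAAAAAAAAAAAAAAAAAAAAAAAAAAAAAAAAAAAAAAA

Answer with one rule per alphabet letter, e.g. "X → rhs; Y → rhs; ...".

A->AA, B->C, C->AB

  step 0 ⇒ step 1: BBAA ⇒ C·C·AA·AA
    A ↦ AA
    B ↦ C
    C ↦ AB  (constrained at step 1)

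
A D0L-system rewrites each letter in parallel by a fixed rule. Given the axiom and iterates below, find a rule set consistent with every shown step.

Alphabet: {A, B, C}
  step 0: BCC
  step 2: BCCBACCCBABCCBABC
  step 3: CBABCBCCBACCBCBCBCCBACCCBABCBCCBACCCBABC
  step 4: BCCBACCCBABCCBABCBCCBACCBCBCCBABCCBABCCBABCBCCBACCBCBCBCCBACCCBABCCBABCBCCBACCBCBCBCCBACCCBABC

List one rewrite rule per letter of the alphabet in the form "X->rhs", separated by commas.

A->CC, B->CBA, C->BC

  step 3 ⇒ step 4: CBABCBCCBACCBCBCBCCBACCCBABCBCCBACCCBABC ⇒ BC·CBA·CC·CBA·BC·CBA·BC·BC·CBA·CC·BC·BC·CBA·BC·CBA·BC·CBA·BC·BC·CBA·CC·BC·BC·BC·CBA·CC·CBA·BC·CBA·BC·BC·CBA·CC·BC·BC·BC·CBA·CC·CBA·BC
    A ↦ CC
    B ↦ CBA
    C ↦ BC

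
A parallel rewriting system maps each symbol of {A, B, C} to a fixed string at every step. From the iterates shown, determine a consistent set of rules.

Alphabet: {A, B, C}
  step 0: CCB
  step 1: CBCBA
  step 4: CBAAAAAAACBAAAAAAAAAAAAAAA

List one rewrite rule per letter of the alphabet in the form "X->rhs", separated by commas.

A->AA, B->A, C->CB

  step 0 ⇒ step 1: CCB ⇒ CB·CB·A
    B ↦ A
    C ↦ CB
    A ↦ AA  (constrained at step 1)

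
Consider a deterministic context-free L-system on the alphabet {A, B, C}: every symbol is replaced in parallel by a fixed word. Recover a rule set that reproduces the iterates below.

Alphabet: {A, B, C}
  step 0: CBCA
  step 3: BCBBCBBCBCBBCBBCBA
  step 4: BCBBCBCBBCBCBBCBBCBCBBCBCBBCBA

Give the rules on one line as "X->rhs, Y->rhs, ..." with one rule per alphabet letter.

A->BA, B->BC, C->B

  step 3 ⇒ step 4: BCBBCBBCBCBBCBBCBA ⇒ BC·B·BC·BC·B·BC·BC·B·BC·B·BC·BC·B·BC·BC·B·BC·BA
    A ↦ BA
    B ↦ BC
    C ↦ B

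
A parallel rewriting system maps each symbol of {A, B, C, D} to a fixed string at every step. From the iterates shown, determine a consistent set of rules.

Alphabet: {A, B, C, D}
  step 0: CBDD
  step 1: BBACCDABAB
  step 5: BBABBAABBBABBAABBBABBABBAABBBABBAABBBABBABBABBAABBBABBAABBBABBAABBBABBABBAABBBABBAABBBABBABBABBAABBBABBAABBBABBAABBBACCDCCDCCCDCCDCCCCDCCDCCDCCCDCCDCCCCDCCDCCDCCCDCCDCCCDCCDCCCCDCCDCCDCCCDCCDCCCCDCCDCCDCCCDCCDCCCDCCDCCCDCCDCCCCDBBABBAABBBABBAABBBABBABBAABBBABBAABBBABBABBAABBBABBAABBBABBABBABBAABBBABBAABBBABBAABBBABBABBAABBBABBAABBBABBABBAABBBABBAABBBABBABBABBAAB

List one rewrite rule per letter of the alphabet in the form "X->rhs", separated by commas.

A->C, B->CCD, C->BBA, D->AB

  step 0 ⇒ step 1: CBDD ⇒ BBA·CCD·AB·AB
    B ↦ CCD
    C ↦ BBA
    D ↦ AB
    A ↦ C  (constrained at step 1)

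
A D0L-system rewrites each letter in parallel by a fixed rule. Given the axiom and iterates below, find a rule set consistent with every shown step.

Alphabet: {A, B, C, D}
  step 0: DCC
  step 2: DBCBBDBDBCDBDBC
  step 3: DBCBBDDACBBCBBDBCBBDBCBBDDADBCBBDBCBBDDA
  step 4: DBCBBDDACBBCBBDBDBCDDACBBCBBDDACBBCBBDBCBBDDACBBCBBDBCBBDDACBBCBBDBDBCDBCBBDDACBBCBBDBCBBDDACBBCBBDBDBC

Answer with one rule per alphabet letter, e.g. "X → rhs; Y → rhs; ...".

  step 3 ⇒ step 4: DBCBBDDACBBCBBDBCBBDBCBBDDADBCBBDBCBBDDA ⇒ DB·CBB·DDA·CBB·CBB·DB·DB·C·DDA·CBB·CBB·DDA·CBB·CBB·DB·CBB·DDA·CBB·CBB·DB·CBB·DDA·CBB·CBB·DB·DB·C·DB·CBB·DDA·CBB·CBB·DB·CBB·DDA·CBB·CBB·DB·DB·C
    A ↦ C
    B ↦ CBB
    C ↦ DDA
    D ↦ DB

A->C, B->CBB, C->DDA, D->DB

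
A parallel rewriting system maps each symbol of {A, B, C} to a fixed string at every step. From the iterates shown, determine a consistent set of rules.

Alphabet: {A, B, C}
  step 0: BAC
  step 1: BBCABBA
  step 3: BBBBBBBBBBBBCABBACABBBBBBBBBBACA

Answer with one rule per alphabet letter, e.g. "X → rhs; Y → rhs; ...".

  step 0 ⇒ step 1: BAC ⇒ BB·CA·BBA
    A ↦ CA
    B ↦ BB
    C ↦ BBA

A->CA, B->BB, C->BBA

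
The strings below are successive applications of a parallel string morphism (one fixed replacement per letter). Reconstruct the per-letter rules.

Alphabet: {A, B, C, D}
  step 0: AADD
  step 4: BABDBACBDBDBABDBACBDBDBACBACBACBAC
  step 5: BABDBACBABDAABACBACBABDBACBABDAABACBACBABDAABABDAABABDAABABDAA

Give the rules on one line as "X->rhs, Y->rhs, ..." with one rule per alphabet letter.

A->BD, B->BA, C->AA, D->C

  step 4 ⇒ step 5: BABDBACBDBDBABDBACBDBDBACBACBACBAC ⇒ BA·BD·BA·C·BA·BD·AA·BA·C·BA·C·BA·BD·BA·C·BA·BD·AA·BA·C·BA·C·BA·BD·AA·BA·BD·AA·BA·BD·AA·BA·BD·AA
    A ↦ BD
    B ↦ BA
    C ↦ AA
    D ↦ C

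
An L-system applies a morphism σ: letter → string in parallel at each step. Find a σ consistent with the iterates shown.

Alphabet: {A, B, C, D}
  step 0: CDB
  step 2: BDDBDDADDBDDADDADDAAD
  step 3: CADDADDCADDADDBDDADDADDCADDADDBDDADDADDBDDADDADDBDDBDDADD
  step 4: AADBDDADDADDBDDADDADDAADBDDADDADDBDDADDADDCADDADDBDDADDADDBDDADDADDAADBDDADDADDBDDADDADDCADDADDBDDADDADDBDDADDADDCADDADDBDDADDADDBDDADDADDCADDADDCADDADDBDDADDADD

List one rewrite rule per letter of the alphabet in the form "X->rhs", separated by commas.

  step 3 ⇒ step 4: CADDADDCADDADDBDDADDADDCADDADDBDDADDADDBDDADDADDBDDBDDADD ⇒ AAD·BDD·ADD·ADD·BDD·ADD·ADD·AAD·BDD·ADD·ADD·BDD·ADD·ADD·C·ADD·ADD·BDD·ADD·ADD·BDD·ADD·ADD·AAD·BDD·ADD·ADD·BDD·ADD·ADD·C·ADD·ADD·BDD·ADD·ADD·BDD·ADD·ADD·C·ADD·ADD·BDD·ADD·ADD·BDD·ADD·ADD·C·ADD·ADD·C·ADD·ADD·BDD·ADD·ADD
    A ↦ BDD
    B ↦ C
    C ↦ AAD
    D ↦ ADD

A->BDD, B->C, C->AAD, D->ADD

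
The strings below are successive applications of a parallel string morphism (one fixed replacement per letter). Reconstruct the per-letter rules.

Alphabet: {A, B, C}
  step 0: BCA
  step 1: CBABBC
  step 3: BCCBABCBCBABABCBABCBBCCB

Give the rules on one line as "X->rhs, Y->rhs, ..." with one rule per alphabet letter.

A->BC, B->CB, C->AB

  step 0 ⇒ step 1: BCA ⇒ CB·AB·BC
    A ↦ BC
    B ↦ CB
    C ↦ AB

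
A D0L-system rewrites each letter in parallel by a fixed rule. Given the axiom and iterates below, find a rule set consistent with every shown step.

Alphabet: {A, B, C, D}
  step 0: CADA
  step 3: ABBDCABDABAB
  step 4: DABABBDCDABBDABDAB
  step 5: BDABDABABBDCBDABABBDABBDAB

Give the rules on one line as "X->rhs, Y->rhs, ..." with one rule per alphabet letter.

  step 4 ⇒ step 5: DABABBDCDABBDABDAB ⇒ B·D·AB·D·AB·AB·B·DC·B·D·AB·AB·B·D·AB·B·D·AB
    A ↦ D
    B ↦ AB
    C ↦ DC
    D ↦ B

A->D, B->AB, C->DC, D->B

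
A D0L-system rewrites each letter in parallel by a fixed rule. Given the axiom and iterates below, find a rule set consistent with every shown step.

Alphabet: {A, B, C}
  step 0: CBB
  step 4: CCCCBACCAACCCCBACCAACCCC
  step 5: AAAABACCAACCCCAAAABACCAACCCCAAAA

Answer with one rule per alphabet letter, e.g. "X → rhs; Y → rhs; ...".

  step 4 ⇒ step 5: CCCCBACCAACCCCBACCAACCCC ⇒ A·A·A·A·BA·CC·A·A·CC·CC·A·A·A·A·BA·CC·A·A·CC·CC·A·A·A·A
    A ↦ CC
    B ↦ BA
    C ↦ A

A->CC, B->BA, C->A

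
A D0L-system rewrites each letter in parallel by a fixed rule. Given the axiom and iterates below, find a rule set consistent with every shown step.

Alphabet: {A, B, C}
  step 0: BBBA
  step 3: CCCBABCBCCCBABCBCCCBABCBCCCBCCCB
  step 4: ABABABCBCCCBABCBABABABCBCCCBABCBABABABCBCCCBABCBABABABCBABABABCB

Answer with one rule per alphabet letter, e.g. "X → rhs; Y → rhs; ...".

  step 3 ⇒ step 4: CCCBABCBCCCBABCBCCCBABCBCCCBCCCB ⇒ AB·AB·AB·CB·CC·CB·AB·CB·AB·AB·AB·CB·CC·CB·AB·CB·AB·AB·AB·CB·CC·CB·AB·CB·AB·AB·AB·CB·AB·AB·AB·CB
    A ↦ CC
    B ↦ CB
    C ↦ AB

A->CC, B->CB, C->AB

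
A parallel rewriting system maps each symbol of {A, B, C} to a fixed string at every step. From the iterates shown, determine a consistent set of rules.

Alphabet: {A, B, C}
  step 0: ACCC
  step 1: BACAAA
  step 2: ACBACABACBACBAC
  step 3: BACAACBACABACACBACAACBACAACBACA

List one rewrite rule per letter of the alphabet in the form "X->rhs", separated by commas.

  step 2 ⇒ step 3: ACBACABACBACBAC ⇒ BAC·A·AC·BAC·A·BAC·AC·BAC·A·AC·BAC·A·AC·BAC·A
    A ↦ BAC
    B ↦ AC
    C ↦ A

A->BAC, B->AC, C->A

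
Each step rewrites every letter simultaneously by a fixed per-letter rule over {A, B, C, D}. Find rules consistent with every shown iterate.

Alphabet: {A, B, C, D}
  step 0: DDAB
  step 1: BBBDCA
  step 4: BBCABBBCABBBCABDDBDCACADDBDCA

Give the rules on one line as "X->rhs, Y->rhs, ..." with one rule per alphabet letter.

  step 0 ⇒ step 1: DDAB ⇒ B·B·BD·CA
    A ↦ BD
    B ↦ CA
    D ↦ B
    C ↦ DD  (constrained at step 1)

A->BD, B->CA, C->DD, D->B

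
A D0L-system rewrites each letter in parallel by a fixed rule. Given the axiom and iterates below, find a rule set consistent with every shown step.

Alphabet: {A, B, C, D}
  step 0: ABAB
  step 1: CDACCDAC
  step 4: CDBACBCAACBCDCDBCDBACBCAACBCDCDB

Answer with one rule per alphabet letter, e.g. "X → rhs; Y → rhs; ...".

A->CD, B->AC, C->B, D->CA

  step 0 ⇒ step 1: ABAB ⇒ CD·AC·CD·AC
    A ↦ CD
    B ↦ AC
    C ↦ B  (constrained at step 1)
    D ↦ CA  (constrained at step 1)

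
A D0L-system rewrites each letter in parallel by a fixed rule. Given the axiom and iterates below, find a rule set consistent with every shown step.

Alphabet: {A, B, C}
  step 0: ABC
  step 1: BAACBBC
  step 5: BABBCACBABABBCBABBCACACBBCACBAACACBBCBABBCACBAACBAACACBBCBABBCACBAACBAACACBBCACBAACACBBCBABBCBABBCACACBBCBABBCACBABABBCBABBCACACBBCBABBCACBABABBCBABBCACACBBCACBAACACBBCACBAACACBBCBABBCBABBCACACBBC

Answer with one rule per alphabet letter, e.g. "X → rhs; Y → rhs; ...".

  step 0 ⇒ step 1: ABC ⇒ BA·AC·BBC
    A ↦ BA
    B ↦ AC
    C ↦ BBC

A->BA, B->AC, C->BBC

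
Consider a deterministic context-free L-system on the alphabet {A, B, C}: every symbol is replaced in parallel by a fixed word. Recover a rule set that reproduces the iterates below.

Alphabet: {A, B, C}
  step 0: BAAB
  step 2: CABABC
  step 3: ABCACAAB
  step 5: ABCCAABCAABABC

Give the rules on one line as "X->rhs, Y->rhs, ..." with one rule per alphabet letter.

A->C, B->A, C->AB

  step 2 ⇒ step 3: CABABC ⇒ AB·C·A·C·A·AB
    A ↦ C
    B ↦ A
    C ↦ AB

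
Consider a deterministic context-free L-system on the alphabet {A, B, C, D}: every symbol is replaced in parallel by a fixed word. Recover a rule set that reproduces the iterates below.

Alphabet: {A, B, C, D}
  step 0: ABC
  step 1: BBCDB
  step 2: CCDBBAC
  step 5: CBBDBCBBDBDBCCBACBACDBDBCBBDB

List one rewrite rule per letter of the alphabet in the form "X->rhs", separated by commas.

  step 1 ⇒ step 2: BBCDB ⇒ C·C·DB·BA·C
    B ↦ C
    C ↦ DB
    D ↦ BA
  step 0 ⇒ step 1: ABC ⇒ BB·C·DB
    A ↦ BB

A->BB, B->C, C->DB, D->BA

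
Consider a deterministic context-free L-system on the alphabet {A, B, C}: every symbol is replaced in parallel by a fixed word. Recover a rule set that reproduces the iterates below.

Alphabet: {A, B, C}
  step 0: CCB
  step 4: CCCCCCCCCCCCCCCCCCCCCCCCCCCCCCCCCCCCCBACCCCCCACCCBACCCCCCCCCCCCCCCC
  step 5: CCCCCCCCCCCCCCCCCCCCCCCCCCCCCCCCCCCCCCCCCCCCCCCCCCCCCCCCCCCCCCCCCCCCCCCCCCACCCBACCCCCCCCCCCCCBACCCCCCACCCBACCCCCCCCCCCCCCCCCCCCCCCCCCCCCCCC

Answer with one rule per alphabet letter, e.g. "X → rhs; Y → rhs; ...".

A->CBA, B->ACC, C->CC

  step 4 ⇒ step 5: CCCCCCCCCCCCCCCCCCCCCCCCCCCCCCCCCCCCCBACCCCCCACCCBACCCCCCCCCCCCCCCC ⇒ CC·CC·CC·CC·CC·CC·CC·CC·CC·CC·CC·CC·CC·CC·CC·CC·CC·CC·CC·CC·CC·CC·CC·CC·CC·CC·CC·CC·CC·CC·CC·CC·CC·CC·CC·CC·CC·ACC·CBA·CC·CC·CC·CC·CC·CC·CBA·CC·CC·CC·ACC·CBA·CC·CC·CC·CC·CC·CC·CC·CC·CC·CC·CC·CC·CC·CC·CC·CC
    A ↦ CBA
    B ↦ ACC
    C ↦ CC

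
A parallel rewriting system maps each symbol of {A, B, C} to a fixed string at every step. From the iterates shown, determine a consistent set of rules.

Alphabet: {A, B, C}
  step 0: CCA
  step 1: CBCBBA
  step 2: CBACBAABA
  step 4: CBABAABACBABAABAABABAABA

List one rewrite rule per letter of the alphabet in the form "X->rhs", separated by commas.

A->BA, B->A, C->CB

  step 1 ⇒ step 2: CBCBBA ⇒ CB·A·CB·A·A·BA
    A ↦ BA
    B ↦ A
    C ↦ CB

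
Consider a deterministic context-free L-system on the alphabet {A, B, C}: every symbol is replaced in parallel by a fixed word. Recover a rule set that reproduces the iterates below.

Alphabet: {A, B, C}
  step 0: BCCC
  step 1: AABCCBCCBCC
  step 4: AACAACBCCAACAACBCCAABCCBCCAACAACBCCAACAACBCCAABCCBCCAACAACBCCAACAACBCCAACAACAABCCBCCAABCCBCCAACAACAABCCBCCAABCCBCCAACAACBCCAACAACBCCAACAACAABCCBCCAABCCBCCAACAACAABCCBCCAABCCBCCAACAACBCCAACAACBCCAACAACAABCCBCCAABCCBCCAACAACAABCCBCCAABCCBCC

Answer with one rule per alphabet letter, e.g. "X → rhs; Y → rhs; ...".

  step 0 ⇒ step 1: BCCC ⇒ AA·BCC·BCC·BCC
    B ↦ AA
    C ↦ BCC
    A ↦ AAC  (constrained at step 1)

A->AAC, B->AA, C->BCC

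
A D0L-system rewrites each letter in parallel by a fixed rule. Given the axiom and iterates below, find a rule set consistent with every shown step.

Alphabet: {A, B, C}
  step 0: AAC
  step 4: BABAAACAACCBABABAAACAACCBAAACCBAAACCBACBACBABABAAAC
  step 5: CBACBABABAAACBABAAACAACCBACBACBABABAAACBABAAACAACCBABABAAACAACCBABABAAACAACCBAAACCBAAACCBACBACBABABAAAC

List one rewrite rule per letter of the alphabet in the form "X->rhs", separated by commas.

A->BA, B->C, C->AAC

  step 4 ⇒ step 5: BABAAACAACCBABABAAACAACCBAAACCBAAACCBACBACBABABAAAC ⇒ C·BA·C·BA·BA·BA·AAC·BA·BA·AAC·AAC·C·BA·C·BA·C·BA·BA·BA·AAC·BA·BA·AAC·AAC·C·BA·BA·BA·AAC·AAC·C·BA·BA·BA·AAC·AAC·C·BA·AAC·C·BA·AAC·C·BA·C·BA·C·BA·BA·BA·AAC
    A ↦ BA
    B ↦ C
    C ↦ AAC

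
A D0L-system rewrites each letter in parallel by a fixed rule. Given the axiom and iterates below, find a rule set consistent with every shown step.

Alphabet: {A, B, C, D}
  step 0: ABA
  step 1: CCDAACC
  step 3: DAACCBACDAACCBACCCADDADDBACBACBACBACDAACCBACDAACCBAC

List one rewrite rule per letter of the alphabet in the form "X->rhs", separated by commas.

A->CC, B->DAA, C->BAC, D->ADD

  step 0 ⇒ step 1: ABA ⇒ CC·DAA·CC
    A ↦ CC
    B ↦ DAA
    C ↦ BAC  (constrained at step 1)
    D ↦ ADD  (constrained at step 1)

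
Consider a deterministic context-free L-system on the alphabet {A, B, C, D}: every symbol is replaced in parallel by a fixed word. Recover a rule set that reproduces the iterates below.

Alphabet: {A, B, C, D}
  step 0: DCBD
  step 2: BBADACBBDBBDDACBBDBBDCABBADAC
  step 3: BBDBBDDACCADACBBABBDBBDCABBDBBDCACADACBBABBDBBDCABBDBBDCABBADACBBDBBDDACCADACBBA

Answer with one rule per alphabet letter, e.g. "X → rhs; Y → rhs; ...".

  step 2 ⇒ step 3: BBADACBBDBBDDACBBDBBDCABBADAC ⇒ BBD·BBD·DAC·CA·DAC·BBA·BBD·BBD·CA·BBD·BBD·CA·CA·DAC·BBA·BBD·BBD·CA·BBD·BBD·CA·BBA·DAC·BBD·BBD·DAC·CA·DAC·BBA
    A ↦ DAC
    B ↦ BBD
    C ↦ BBA
    D ↦ CA

A->DAC, B->BBD, C->BBA, D->CA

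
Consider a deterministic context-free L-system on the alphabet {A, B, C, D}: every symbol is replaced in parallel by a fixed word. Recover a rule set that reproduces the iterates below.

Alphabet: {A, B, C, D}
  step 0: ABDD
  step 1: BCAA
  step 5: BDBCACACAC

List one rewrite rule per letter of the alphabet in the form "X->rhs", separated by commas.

  step 0 ⇒ step 1: ABDD ⇒ B·C·A·A
    A ↦ B
    B ↦ C
    D ↦ A
    C ↦ DB  (constrained at step 1)

A->B, B->C, C->DB, D->A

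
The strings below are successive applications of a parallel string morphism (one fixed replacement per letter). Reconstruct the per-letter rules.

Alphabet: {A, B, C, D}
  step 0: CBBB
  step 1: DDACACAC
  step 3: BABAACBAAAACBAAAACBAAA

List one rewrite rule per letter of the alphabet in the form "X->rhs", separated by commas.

  step 0 ⇒ step 1: CBBB ⇒ DD·AC·AC·AC
    B ↦ AC
    C ↦ DD
    A ↦ BA  (constrained at step 1)
    D ↦ A  (constrained at step 1)

A->BA, B->AC, C->DD, D->A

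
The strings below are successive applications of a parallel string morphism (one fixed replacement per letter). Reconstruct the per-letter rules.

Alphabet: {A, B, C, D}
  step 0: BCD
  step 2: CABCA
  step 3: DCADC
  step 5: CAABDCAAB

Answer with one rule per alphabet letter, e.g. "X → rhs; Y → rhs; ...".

  step 2 ⇒ step 3: CABCA ⇒ D·C·A·D·C
    A ↦ C
    B ↦ A
    C ↦ D
    D ↦ AB  (constrained at step 0)

A->C, B->A, C->D, D->AB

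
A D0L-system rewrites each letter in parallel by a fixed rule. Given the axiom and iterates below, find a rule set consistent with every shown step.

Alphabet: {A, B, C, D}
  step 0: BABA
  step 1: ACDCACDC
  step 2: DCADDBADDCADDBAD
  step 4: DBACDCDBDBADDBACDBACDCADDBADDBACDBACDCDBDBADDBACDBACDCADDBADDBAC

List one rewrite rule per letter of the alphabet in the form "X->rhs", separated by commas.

  step 1 ⇒ step 2: ACDCACDC ⇒ DC·AD·DB·AD·DC·AD·DB·AD
    A ↦ DC
    C ↦ AD
    D ↦ DB
  step 0 ⇒ step 1: BABA ⇒ AC·DC·AC·DC
    B ↦ AC

A->DC, B->AC, C->AD, D->DB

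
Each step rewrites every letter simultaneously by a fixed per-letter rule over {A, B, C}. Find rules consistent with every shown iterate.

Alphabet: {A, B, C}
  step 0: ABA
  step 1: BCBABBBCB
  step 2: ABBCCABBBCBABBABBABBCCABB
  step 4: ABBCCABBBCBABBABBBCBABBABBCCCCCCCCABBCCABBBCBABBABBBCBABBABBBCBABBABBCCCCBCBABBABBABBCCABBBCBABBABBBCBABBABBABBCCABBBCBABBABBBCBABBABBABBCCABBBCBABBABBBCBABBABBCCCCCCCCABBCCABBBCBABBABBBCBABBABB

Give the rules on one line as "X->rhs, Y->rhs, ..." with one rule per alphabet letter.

A->BCB, B->ABB, C->CC

  step 1 ⇒ step 2: BCBABBBCB ⇒ ABB·CC·ABB·BCB·ABB·ABB·ABB·CC·ABB
    A ↦ BCB
    B ↦ ABB
    C ↦ CC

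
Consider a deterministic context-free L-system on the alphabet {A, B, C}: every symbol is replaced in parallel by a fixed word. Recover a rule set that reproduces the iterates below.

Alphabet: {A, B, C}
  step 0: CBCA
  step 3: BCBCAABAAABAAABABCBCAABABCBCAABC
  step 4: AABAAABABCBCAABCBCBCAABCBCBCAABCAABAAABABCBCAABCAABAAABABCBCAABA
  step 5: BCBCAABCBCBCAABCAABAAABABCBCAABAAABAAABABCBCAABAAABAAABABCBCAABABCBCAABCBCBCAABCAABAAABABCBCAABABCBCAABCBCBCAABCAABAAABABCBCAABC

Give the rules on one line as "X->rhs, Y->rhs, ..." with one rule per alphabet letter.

A->BC, B->AA, C->BA

  step 4 ⇒ step 5: AABAAABABCBCAABCBCBCAABCBCBCAABCAABAAABABCBCAABCAABAAABABCBCAABA ⇒ BC·BC·AA·BC·BC·BC·AA·BC·AA·BA·AA·BA·BC·BC·AA·BA·AA·BA·AA·BA·BC·BC·AA·BA·AA·BA·AA·BA·BC·BC·AA·BA·BC·BC·AA·BC·BC·BC·AA·BC·AA·BA·AA·BA·BC·BC·AA·BA·BC·BC·AA·BC·BC·BC·AA·BC·AA·BA·AA·BA·BC·BC·AA·BC
    A ↦ BC
    B ↦ AA
    C ↦ BA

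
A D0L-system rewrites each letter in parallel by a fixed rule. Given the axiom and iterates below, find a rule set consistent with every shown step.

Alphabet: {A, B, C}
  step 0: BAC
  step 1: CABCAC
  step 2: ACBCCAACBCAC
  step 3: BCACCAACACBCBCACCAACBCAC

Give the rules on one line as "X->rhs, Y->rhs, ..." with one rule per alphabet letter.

  step 2 ⇒ step 3: ACBCCAACBCAC ⇒ BC·AC·CA·AC·AC·BC·BC·AC·CA·AC·BC·AC
    A ↦ BC
    B ↦ CA
    C ↦ AC

A->BC, B->CA, C->AC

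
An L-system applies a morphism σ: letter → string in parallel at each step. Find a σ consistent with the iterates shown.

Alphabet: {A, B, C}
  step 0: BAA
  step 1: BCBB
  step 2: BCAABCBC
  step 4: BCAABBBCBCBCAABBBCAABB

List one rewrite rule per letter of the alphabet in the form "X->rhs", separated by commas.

A->B, B->BC, C->AA

  step 1 ⇒ step 2: BCBB ⇒ BC·AA·BC·BC
    B ↦ BC
    C ↦ AA
  step 0 ⇒ step 1: BAA ⇒ BC·B·B
    A ↦ B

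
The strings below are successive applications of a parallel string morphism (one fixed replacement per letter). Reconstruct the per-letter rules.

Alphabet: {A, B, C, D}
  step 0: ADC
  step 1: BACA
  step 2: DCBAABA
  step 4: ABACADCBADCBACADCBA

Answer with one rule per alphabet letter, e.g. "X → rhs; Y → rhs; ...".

A->BA, B->DC, C->A, D->C

  step 1 ⇒ step 2: BACA ⇒ DC·BA·A·BA
    A ↦ BA
    B ↦ DC
    C ↦ A
  step 0 ⇒ step 1: ADC ⇒ BA·C·A
    D ↦ C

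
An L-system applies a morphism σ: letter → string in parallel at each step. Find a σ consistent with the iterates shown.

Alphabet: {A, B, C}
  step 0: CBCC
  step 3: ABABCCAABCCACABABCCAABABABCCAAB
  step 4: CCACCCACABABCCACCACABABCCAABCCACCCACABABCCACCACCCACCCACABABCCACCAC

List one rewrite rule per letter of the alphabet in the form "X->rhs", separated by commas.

A->CCA, B->C, C->AB

  step 3 ⇒ step 4: ABABCCAABCCACABABCCAABABABCCAAB ⇒ CCA·C·CCA·C·AB·AB·CCA·CCA·C·AB·AB·CCA·AB·CCA·C·CCA·C·AB·AB·CCA·CCA·C·CCA·C·CCA·C·AB·AB·CCA·CCA·C
    A ↦ CCA
    B ↦ C
    C ↦ AB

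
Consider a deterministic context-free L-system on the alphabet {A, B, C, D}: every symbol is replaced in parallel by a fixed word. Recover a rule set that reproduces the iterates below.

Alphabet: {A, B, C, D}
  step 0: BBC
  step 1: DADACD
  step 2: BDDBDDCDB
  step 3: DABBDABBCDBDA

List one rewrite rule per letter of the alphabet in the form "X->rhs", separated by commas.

  step 2 ⇒ step 3: BDDBDDCDB ⇒ DA·B·B·DA·B·B·CD·B·DA
    B ↦ DA
    C ↦ CD
    D ↦ B
  step 1 ⇒ step 2: DADACD ⇒ B·DD·B·DD·CD·B
    A ↦ DD

A->DD, B->DA, C->CD, D->B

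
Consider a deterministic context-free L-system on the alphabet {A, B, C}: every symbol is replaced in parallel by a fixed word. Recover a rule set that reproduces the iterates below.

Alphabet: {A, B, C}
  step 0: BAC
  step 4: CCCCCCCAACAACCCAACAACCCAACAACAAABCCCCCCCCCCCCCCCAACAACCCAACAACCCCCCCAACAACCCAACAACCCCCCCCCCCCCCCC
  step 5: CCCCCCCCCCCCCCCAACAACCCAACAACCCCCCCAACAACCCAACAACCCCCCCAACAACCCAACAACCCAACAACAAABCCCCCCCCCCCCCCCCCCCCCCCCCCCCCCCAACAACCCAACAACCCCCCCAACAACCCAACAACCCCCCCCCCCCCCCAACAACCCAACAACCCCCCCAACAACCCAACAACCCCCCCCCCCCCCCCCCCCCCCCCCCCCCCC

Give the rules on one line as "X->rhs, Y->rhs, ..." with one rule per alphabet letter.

  step 4 ⇒ step 5: CCCCCCCAACAACCCAACAACCCAACAACAAABCCCCCCCCCCCCCCCAACAACCCAACAACCCCCCCAACAACCCAACAACCCCCCCCCCCCCCCC ⇒ CC·CC·CC·CC·CC·CC·CC·CAA·CAA·CC·CAA·CAA·CC·CC·CC·CAA·CAA·CC·CAA·CAA·CC·CC·CC·CAA·CAA·CC·CAA·CAA·CC·CAA·CAA·CAA·AB·CC·CC·CC·CC·CC·CC·CC·CC·CC·CC·CC·CC·CC·CC·CC·CAA·CAA·CC·CAA·CAA·CC·CC·CC·CAA·CAA·CC·CAA·CAA·CC·CC·CC·CC·CC·CC·CC·CAA·CAA·CC·CAA·CAA·CC·CC·CC·CAA·CAA·CC·CAA·CAA·CC·CC·CC·CC·CC·CC·CC·CC·CC·CC·CC·CC·CC·CC·CC·CC
    A ↦ CAA
    B ↦ AB
    C ↦ CC

A->CAA, B->AB, C->CC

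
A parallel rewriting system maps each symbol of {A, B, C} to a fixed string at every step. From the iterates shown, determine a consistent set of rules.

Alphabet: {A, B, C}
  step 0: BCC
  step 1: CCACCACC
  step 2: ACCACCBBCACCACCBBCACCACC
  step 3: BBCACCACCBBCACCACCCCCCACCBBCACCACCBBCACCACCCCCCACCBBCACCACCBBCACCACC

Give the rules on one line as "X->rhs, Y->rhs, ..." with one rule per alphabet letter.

  step 2 ⇒ step 3: ACCACCBBCACCACCBBCACCACC ⇒ BBC·ACC·ACC·BBC·ACC·ACC·CC·CC·ACC·BBC·ACC·ACC·BBC·ACC·ACC·CC·CC·ACC·BBC·ACC·ACC·BBC·ACC·ACC
    A ↦ BBC
    B ↦ CC
    C ↦ ACC

A->BBC, B->CC, C->ACC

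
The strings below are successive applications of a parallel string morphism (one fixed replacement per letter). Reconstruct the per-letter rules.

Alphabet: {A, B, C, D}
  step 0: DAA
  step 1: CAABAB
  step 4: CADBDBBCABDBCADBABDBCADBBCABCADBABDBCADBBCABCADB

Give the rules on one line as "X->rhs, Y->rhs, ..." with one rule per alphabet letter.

  step 0 ⇒ step 1: DAA ⇒ CA·AB·AB
    A ↦ AB
    D ↦ CA
    B ↦ DB  (constrained at step 1)
    C ↦ BC  (constrained at step 1)

A->AB, B->DB, C->BC, D->CA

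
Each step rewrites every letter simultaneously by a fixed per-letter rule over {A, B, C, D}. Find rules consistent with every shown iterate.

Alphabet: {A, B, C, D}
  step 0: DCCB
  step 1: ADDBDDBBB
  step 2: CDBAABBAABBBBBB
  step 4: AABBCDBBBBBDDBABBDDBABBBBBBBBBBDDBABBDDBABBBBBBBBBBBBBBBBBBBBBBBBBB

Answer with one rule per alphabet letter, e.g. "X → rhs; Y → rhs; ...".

  step 1 ⇒ step 2: ADDBDDBBB ⇒ CDB·A·A·BB·A·A·BB·BB·BB
    A ↦ CDB
    B ↦ BB
    D ↦ A
  step 0 ⇒ step 1: DCCB ⇒ A·DDB·DDB·BB
    C ↦ DDB

A->CDB, B->BB, C->DDB, D->A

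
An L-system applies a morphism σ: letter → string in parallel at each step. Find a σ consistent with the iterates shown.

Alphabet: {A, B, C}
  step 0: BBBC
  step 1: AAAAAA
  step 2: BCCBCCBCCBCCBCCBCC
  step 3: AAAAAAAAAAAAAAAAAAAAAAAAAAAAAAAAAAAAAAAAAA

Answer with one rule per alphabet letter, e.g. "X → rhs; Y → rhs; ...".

A->BCC, B->A, C->AAA

  step 2 ⇒ step 3: BCCBCCBCCBCCBCCBCC ⇒ A·AAA·AAA·A·AAA·AAA·A·AAA·AAA·A·AAA·AAA·A·AAA·AAA·A·AAA·AAA
    B ↦ A
    C ↦ AAA
  step 1 ⇒ step 2: AAAAAA ⇒ BCC·BCC·BCC·BCC·BCC·BCC
    A ↦ BCC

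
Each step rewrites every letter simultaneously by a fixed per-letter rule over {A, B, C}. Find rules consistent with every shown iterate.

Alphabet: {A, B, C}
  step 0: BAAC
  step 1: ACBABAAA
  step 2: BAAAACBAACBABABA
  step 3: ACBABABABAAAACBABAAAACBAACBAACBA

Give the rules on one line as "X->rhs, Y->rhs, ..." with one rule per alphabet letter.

A->BA, B->AC, C->AA

  step 2 ⇒ step 3: BAAAACBAACBABABA ⇒ AC·BA·BA·BA·BA·AA·AC·BA·BA·AA·AC·BA·AC·BA·AC·BA
    A ↦ BA
    B ↦ AC
    C ↦ AA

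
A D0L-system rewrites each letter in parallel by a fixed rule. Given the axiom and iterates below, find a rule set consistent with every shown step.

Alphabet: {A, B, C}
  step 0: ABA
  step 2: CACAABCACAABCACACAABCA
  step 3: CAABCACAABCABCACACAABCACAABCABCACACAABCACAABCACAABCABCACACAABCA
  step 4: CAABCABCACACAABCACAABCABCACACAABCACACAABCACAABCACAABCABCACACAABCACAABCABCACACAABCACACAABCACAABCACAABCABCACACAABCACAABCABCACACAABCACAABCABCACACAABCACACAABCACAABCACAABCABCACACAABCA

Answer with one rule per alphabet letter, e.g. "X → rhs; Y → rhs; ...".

  step 3 ⇒ step 4: CAABCACAABCABCACACAABCACAABCABCACACAABCACAABCACAABCABCACACAABCA ⇒ CAA·BCA·BCA·CA·CAA·BCA·CAA·BCA·BCA·CA·CAA·BCA·CA·CAA·BCA·CAA·BCA·CAA·BCA·BCA·CA·CAA·BCA·CAA·BCA·BCA·CA·CAA·BCA·CA·CAA·BCA·CAA·BCA·CAA·BCA·BCA·CA·CAA·BCA·CAA·BCA·BCA·CA·CAA·BCA·CAA·BCA·BCA·CA·CAA·BCA·CA·CAA·BCA·CAA·BCA·CAA·BCA·BCA·CA·CAA·BCA
    A ↦ BCA
    B ↦ CA
    C ↦ CAA

A->BCA, B->CA, C->CAA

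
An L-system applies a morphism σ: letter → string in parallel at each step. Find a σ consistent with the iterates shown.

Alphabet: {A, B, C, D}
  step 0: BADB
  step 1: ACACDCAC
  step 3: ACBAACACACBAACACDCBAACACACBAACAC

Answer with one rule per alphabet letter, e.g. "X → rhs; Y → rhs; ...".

  step 0 ⇒ step 1: BADB ⇒ AC·AC·DC·AC
    A ↦ AC
    B ↦ AC
    D ↦ DC
    C ↦ BA  (constrained at step 1)

A->AC, B->AC, C->BA, D->DC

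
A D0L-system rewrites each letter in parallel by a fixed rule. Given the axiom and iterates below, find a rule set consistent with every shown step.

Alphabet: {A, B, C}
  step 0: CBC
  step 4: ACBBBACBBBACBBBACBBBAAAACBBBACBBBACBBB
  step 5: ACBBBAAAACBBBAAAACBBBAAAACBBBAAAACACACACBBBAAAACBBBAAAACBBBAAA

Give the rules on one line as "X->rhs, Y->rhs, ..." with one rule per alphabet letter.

A->AC, B->A, C->BBB

  step 4 ⇒ step 5: ACBBBACBBBACBBBACBBBAAAACBBBACBBBACBBB ⇒ AC·BBB·A·A·A·AC·BBB·A·A·A·AC·BBB·A·A·A·AC·BBB·A·A·A·AC·AC·AC·AC·BBB·A·A·A·AC·BBB·A·A·A·AC·BBB·A·A·A
    A ↦ AC
    B ↦ A
    C ↦ BBB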